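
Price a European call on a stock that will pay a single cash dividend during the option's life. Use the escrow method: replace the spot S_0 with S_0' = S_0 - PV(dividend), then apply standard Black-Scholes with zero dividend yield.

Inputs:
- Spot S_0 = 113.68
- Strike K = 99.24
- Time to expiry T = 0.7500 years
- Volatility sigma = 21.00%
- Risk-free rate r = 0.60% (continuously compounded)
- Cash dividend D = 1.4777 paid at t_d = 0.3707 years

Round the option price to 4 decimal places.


Answer: Price = 16.1410

Derivation:
PV(D) = D * exp(-r * t_d) = 1.4777 * 0.99777827 = 1.47441695
S_0' = S_0 - PV(D) = 113.6800 - 1.47441695 = 112.20558305
d1 = (ln(S_0'/K) + (r + sigma^2/2)*T) / (sigma*sqrt(T)) = 0.79085491
d2 = d1 - sigma*sqrt(T) = 0.60898957
exp(-rT) = 0.99551011
N(d1) = 0.78548567; N(d2) = 0.72873433
C = S_0' * N(d1) - K * exp(-rT) * N(d2) = 112.20558305 * 0.78548567 - 99.2400 * 0.99551011 * 0.72873433 = 16.1410


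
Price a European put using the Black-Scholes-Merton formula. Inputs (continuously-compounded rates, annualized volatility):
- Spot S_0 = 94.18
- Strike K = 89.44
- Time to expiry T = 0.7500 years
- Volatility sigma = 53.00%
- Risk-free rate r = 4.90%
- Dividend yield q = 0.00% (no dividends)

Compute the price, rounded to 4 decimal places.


Answer: Price = 12.6857

Derivation:
d1 = (ln(S/K) + (r - q + 0.5*sigma^2) * T) / (sigma * sqrt(T)) = 0.42206992
d2 = d1 - sigma * sqrt(T) = -0.03692354
exp(-rT) = 0.96391708; exp(-qT) = 1.00000000
P = K * exp(-rT) * N(-d2) - S_0 * exp(-qT) * N(-d1)
N(-d1) = 0.33648699; N(-d2) = 0.51472702
P = 89.4400 * 0.96391708 * 0.51472702 - 94.1800 * 1.00000000 * 0.33648699 = 12.6857


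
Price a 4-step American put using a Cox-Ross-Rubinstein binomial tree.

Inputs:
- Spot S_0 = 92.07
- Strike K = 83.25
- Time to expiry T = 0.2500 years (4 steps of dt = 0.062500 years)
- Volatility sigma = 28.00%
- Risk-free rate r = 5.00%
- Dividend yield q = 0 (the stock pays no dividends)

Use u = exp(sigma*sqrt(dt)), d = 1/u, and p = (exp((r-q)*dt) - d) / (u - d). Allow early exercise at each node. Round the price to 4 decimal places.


Answer: Price = V(0,0) = 1.6192

Derivation:
dt = T/N = 0.062500
u = exp(sigma*sqrt(dt)) = 1.072508; d = 1/u = 0.932394
p = (exp((r-q)*dt) - d) / (u - d) = 0.504845
Discount per step: exp(-r*dt) = 0.996880
Stock lattice S(k, i) with i counting down-moves:
  k=0: S(0,0) = 92.0700
  k=1: S(1,0) = 98.7458; S(1,1) = 85.8455
  k=2: S(2,0) = 105.9057; S(2,1) = 92.0700; S(2,2) = 80.0418
  k=3: S(3,0) = 113.5847; S(3,1) = 98.7458; S(3,2) = 85.8455; S(3,3) = 74.6305
  k=4: S(4,0) = 121.8206; S(4,1) = 105.9057; S(4,2) = 92.0700; S(4,3) = 80.0418; S(4,4) = 69.5850
Terminal payoffs V(N, i) = max(K - S_T, 0):
  V(4,0) = 0.000000; V(4,1) = 0.000000; V(4,2) = 0.000000; V(4,3) = 3.208187; V(4,4) = 13.664991
Backward induction: V(k, i) = exp(-r*dt) * [p * V(k+1, i) + (1-p) * V(k+1, i+1)]; then take max(V_cont, immediate exercise) for American.
  V(3,0) = exp(-r*dt) * [p*0.000000 + (1-p)*0.000000] = 0.000000; exercise = 0.000000; V(3,0) = max -> 0.000000
  V(3,1) = exp(-r*dt) * [p*0.000000 + (1-p)*0.000000] = 0.000000; exercise = 0.000000; V(3,1) = max -> 0.000000
  V(3,2) = exp(-r*dt) * [p*0.000000 + (1-p)*3.208187] = 1.583593; exercise = 0.000000; V(3,2) = max -> 1.583593
  V(3,3) = exp(-r*dt) * [p*3.208187 + (1-p)*13.664991] = 8.359758; exercise = 8.619508; V(3,3) = max -> 8.619508
  V(2,0) = exp(-r*dt) * [p*0.000000 + (1-p)*0.000000] = 0.000000; exercise = 0.000000; V(2,0) = max -> 0.000000
  V(2,1) = exp(-r*dt) * [p*0.000000 + (1-p)*1.583593] = 0.781677; exercise = 0.000000; V(2,1) = max -> 0.781677
  V(2,2) = exp(-r*dt) * [p*1.583593 + (1-p)*8.619508] = 5.051649; exercise = 3.208187; V(2,2) = max -> 5.051649
  V(1,0) = exp(-r*dt) * [p*0.000000 + (1-p)*0.781677] = 0.385843; exercise = 0.000000; V(1,0) = max -> 0.385843
  V(1,1) = exp(-r*dt) * [p*0.781677 + (1-p)*5.051649] = 2.886938; exercise = 0.000000; V(1,1) = max -> 2.886938
  V(0,0) = exp(-r*dt) * [p*0.385843 + (1-p)*2.886938] = 1.619204; exercise = 0.000000; V(0,0) = max -> 1.619204


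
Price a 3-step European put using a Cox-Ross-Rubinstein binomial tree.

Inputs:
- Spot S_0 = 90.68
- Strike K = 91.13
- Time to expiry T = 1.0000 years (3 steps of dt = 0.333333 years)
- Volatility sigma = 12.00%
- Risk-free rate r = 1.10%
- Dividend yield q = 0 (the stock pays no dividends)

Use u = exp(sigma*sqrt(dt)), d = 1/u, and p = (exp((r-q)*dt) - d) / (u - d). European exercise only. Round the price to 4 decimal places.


dt = T/N = 0.333333
u = exp(sigma*sqrt(dt)) = 1.071738; d = 1/u = 0.933063
p = (exp((r-q)*dt) - d) / (u - d) = 0.509176
Discount per step: exp(-r*dt) = 0.996340
Stock lattice S(k, i) with i counting down-moves:
  k=0: S(0,0) = 90.6800
  k=1: S(1,0) = 97.1852; S(1,1) = 84.6102
  k=2: S(2,0) = 104.1572; S(2,1) = 90.6800; S(2,2) = 78.9467
  k=3: S(3,0) = 111.6292; S(3,1) = 97.1852; S(3,2) = 84.6102; S(3,3) = 73.6623
Terminal payoffs V(N, i) = max(K - S_T, 0):
  V(3,0) = 0.000000; V(3,1) = 0.000000; V(3,2) = 6.519803; V(3,3) = 17.467730
Backward induction: V(k, i) = exp(-r*dt) * [p * V(k+1, i) + (1-p) * V(k+1, i+1)].
  V(2,0) = exp(-r*dt) * [p*0.000000 + (1-p)*0.000000] = 0.000000
  V(2,1) = exp(-r*dt) * [p*0.000000 + (1-p)*6.519803] = 3.188366
  V(2,2) = exp(-r*dt) * [p*6.519803 + (1-p)*17.467730] = 11.849783
  V(1,0) = exp(-r*dt) * [p*0.000000 + (1-p)*3.188366] = 1.559200
  V(1,1) = exp(-r*dt) * [p*3.188366 + (1-p)*11.849783] = 7.412371
  V(0,0) = exp(-r*dt) * [p*1.559200 + (1-p)*7.412371] = 4.415858

Answer: Price = V(0,0) = 4.4159


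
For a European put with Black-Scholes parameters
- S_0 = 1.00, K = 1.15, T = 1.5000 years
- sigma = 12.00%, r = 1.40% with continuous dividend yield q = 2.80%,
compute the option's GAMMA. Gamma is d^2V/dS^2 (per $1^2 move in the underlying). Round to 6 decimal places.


d1 = -1.0203617768; d2 = -1.1673311614
phi(d1) = 0.2370444480; exp(-qT) = 0.9588697806; exp(-rT) = 0.9792189646
Gamma = exp(-qT) * phi(d1) / (S * sigma * sqrt(T)) = 0.9588697806 * 0.2370444480 / (1.0000 * 0.1200 * 1.2247448714) = 1.546545

Answer: Gamma = 1.546545


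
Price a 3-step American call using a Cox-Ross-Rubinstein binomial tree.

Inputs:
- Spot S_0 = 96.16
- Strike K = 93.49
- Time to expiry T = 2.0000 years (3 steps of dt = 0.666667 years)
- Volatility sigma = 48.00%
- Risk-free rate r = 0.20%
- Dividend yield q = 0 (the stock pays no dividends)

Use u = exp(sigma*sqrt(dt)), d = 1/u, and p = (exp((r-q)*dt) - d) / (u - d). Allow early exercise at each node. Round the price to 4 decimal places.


Answer: Price = V(0,0) = 28.6527

Derivation:
dt = T/N = 0.666667
u = exp(sigma*sqrt(dt)) = 1.479817; d = 1/u = 0.675759
p = (exp((r-q)*dt) - d) / (u - d) = 0.404915
Discount per step: exp(-r*dt) = 0.998668
Stock lattice S(k, i) with i counting down-moves:
  k=0: S(0,0) = 96.1600
  k=1: S(1,0) = 142.2992; S(1,1) = 64.9810
  k=2: S(2,0) = 210.5767; S(2,1) = 96.1600; S(2,2) = 43.9115
  k=3: S(3,0) = 311.6150; S(3,1) = 142.2992; S(3,2) = 64.9810; S(3,3) = 29.6736
Terminal payoffs V(N, i) = max(S_T - K, 0):
  V(3,0) = 218.125030; V(3,1) = 48.809192; V(3,2) = 0.000000; V(3,3) = 0.000000
Backward induction: V(k, i) = exp(-r*dt) * [p * V(k+1, i) + (1-p) * V(k+1, i+1)]; then take max(V_cont, immediate exercise) for American.
  V(2,0) = exp(-r*dt) * [p*218.125030 + (1-p)*48.809192] = 117.211319; exercise = 117.086749; V(2,0) = max -> 117.211319
  V(2,1) = exp(-r*dt) * [p*48.809192 + (1-p)*0.000000] = 19.737237; exercise = 2.670000; V(2,1) = max -> 19.737237
  V(2,2) = exp(-r*dt) * [p*0.000000 + (1-p)*0.000000] = 0.000000; exercise = 0.000000; V(2,2) = max -> 0.000000
  V(1,0) = exp(-r*dt) * [p*117.211319 + (1-p)*19.737237] = 59.127061; exercise = 48.809192; V(1,0) = max -> 59.127061
  V(1,1) = exp(-r*dt) * [p*19.737237 + (1-p)*0.000000] = 7.981254; exercise = 0.000000; V(1,1) = max -> 7.981254
  V(0,0) = exp(-r*dt) * [p*59.127061 + (1-p)*7.981254] = 28.652726; exercise = 2.670000; V(0,0) = max -> 28.652726


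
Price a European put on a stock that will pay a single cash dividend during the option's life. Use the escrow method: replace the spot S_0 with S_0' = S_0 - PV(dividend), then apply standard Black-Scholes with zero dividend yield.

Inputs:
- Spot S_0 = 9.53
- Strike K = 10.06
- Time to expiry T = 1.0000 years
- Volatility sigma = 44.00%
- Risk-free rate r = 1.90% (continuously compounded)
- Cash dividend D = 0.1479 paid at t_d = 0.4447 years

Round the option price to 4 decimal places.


Answer: Price = 1.9309

Derivation:
PV(D) = D * exp(-r * t_d) = 0.1479 * 0.99158630 = 0.14665561
S_0' = S_0 - PV(D) = 9.5300 - 0.14665561 = 9.38334439
d1 = (ln(S_0'/K) + (r + sigma^2/2)*T) / (sigma*sqrt(T)) = 0.10492973
d2 = d1 - sigma*sqrt(T) = -0.33507027
exp(-rT) = 0.98117936
N(-d1) = 0.45821579; N(-d2) = 0.63121396
P = K * exp(-rT) * N(-d2) - S_0' * N(-d1) = 10.0600 * 0.98117936 * 0.63121396 - 9.38334439 * 0.45821579 = 1.9309


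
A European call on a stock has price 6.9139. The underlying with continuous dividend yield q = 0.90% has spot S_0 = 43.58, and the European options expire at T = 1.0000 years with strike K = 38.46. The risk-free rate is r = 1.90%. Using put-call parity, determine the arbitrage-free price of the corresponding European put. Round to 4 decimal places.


Answer: Put price = 1.4605

Derivation:
Put-call parity: C - P = S_0 * exp(-qT) - K * exp(-rT).
S_0 * exp(-qT) = 43.5800 * 0.99104038 = 43.18953971
K * exp(-rT) = 38.4600 * 0.98117936 = 37.73615827
P = C - S*exp(-qT) + K*exp(-rT)
P = 6.9139 - 43.18953971 + 37.73615827 = 1.4605


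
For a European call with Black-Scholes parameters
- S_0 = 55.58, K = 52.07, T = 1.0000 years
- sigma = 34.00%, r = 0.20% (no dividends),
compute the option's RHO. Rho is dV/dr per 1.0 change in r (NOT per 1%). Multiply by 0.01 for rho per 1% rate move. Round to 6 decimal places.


Answer: Rho = 26.558172

Derivation:
d1 = 0.3677484034; d2 = 0.0277484034
phi(d1) = 0.3728578701; exp(-qT) = 1.0000000000; exp(-rT) = 0.9980019987
N(d2) = 0.5110685909
Rho = K*T*exp(-rT)*N(d2) = 52.0700 * 1.0000 * 0.9980019987 * 0.5110685909 = 26.558172


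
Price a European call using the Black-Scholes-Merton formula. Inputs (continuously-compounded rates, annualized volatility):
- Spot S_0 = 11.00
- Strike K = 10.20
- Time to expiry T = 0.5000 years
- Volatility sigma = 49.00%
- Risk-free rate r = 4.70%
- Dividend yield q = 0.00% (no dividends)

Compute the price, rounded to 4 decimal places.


d1 = (ln(S/K) + (r - q + 0.5*sigma^2) * T) / (sigma * sqrt(T)) = 0.45899182
d2 = d1 - sigma * sqrt(T) = 0.11250950
exp(-rT) = 0.97677397; exp(-qT) = 1.00000000
C = S_0 * exp(-qT) * N(d1) - K * exp(-rT) * N(d2)
N(d1) = 0.67687998; N(d2) = 0.54479028
C = 11.0000 * 1.00000000 * 0.67687998 - 10.2000 * 0.97677397 * 0.54479028 = 2.0179

Answer: Price = 2.0179


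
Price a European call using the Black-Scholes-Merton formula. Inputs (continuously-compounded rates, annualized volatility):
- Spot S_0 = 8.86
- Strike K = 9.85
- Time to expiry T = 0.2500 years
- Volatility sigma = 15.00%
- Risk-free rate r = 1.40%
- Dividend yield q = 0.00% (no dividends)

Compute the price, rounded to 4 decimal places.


d1 = (ln(S/K) + (r - q + 0.5*sigma^2) * T) / (sigma * sqrt(T)) = -1.32816254
d2 = d1 - sigma * sqrt(T) = -1.40316254
exp(-rT) = 0.99650612; exp(-qT) = 1.00000000
C = S_0 * exp(-qT) * N(d1) - K * exp(-rT) * N(d2)
N(d1) = 0.09206221; N(d2) = 0.08028419
C = 8.8600 * 1.00000000 * 0.09206221 - 9.8500 * 0.99650612 * 0.08028419 = 0.0276

Answer: Price = 0.0276


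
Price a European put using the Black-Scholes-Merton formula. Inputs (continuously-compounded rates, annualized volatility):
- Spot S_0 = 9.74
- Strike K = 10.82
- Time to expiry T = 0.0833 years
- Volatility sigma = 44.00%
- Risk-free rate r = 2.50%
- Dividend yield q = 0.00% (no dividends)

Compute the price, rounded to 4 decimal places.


d1 = (ln(S/K) + (r - q + 0.5*sigma^2) * T) / (sigma * sqrt(T)) = -0.74815323
d2 = d1 - sigma * sqrt(T) = -0.87514488
exp(-rT) = 0.99791967; exp(-qT) = 1.00000000
P = K * exp(-rT) * N(-d2) - S_0 * exp(-qT) * N(-d1)
N(-d1) = 0.77281613; N(-d2) = 0.80925246
P = 10.8200 * 0.99791967 * 0.80925246 - 9.7400 * 1.00000000 * 0.77281613 = 1.2107

Answer: Price = 1.2107


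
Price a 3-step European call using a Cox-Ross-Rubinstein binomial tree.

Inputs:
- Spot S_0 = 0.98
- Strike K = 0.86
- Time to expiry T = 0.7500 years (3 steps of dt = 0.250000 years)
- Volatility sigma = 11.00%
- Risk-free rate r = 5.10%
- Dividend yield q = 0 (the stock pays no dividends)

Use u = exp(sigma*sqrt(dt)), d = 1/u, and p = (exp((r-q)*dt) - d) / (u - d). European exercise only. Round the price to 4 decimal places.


dt = T/N = 0.250000
u = exp(sigma*sqrt(dt)) = 1.056541; d = 1/u = 0.946485
p = (exp((r-q)*dt) - d) / (u - d) = 0.602846
Discount per step: exp(-r*dt) = 0.987331
Stock lattice S(k, i) with i counting down-moves:
  k=0: S(0,0) = 0.9800
  k=1: S(1,0) = 1.0354; S(1,1) = 0.9276
  k=2: S(2,0) = 1.0940; S(2,1) = 0.9800; S(2,2) = 0.8779
  k=3: S(3,0) = 1.1558; S(3,1) = 1.0354; S(3,2) = 0.9276; S(3,3) = 0.8309
Terminal payoffs V(N, i) = max(S_T - K, 0):
  V(3,0) = 0.295805; V(3,1) = 0.175410; V(3,2) = 0.067555; V(3,3) = 0.000000
Backward induction: V(k, i) = exp(-r*dt) * [p * V(k+1, i) + (1-p) * V(k+1, i+1)].
  V(2,0) = exp(-r*dt) * [p*0.295805 + (1-p)*0.175410] = 0.244848
  V(2,1) = exp(-r*dt) * [p*0.175410 + (1-p)*0.067555] = 0.130895
  V(2,2) = exp(-r*dt) * [p*0.067555 + (1-p)*0.000000] = 0.040210
  V(1,0) = exp(-r*dt) * [p*0.244848 + (1-p)*0.130895] = 0.197063
  V(1,1) = exp(-r*dt) * [p*0.130895 + (1-p)*0.040210] = 0.093677
  V(0,0) = exp(-r*dt) * [p*0.197063 + (1-p)*0.093677] = 0.154026

Answer: Price = V(0,0) = 0.1540


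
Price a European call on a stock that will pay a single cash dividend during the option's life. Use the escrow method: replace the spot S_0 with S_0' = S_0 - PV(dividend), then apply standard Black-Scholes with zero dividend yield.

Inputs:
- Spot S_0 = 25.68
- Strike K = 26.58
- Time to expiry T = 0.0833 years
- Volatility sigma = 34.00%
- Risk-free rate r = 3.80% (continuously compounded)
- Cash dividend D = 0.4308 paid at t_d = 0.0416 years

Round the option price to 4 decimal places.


PV(D) = D * exp(-r * t_d) = 0.4308 * 0.99842045 = 0.43011953
S_0' = S_0 - PV(D) = 25.6800 - 0.43011953 = 25.24988047
d1 = (ln(S_0'/K) + (r + sigma^2/2)*T) / (sigma*sqrt(T)) = -0.44183766
d2 = d1 - sigma*sqrt(T) = -0.53996757
exp(-rT) = 0.99683960
N(d1) = 0.32930334; N(d2) = 0.29460970
C = S_0' * N(d1) - K * exp(-rT) * N(d2) = 25.24988047 * 0.32930334 - 26.5800 * 0.99683960 * 0.29460970 = 0.5089

Answer: Price = 0.5089


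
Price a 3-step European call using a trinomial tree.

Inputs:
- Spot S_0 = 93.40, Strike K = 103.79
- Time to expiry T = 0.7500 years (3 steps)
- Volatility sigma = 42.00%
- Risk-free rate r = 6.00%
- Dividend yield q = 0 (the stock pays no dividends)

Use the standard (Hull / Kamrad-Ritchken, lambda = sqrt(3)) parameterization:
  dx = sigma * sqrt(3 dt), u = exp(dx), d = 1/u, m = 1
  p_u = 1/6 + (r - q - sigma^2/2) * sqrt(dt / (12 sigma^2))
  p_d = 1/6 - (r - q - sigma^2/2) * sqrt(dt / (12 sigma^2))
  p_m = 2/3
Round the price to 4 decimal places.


dt = T/N = 0.250000; dx = sigma*sqrt(3*dt) = 0.363731
u = exp(dx) = 1.438687; d = 1/u = 0.695078
p_u = 0.156975, p_m = 0.666667, p_d = 0.176358
Discount per step: exp(-r*dt) = 0.985112
Stock lattice S(k, j) with j the centered position index:
  k=0: S(0,+0) = 93.4000
  k=1: S(1,-1) = 64.9203; S(1,+0) = 93.4000; S(1,+1) = 134.3733
  k=2: S(2,-2) = 45.1247; S(2,-1) = 64.9203; S(2,+0) = 93.4000; S(2,+1) = 134.3733; S(2,+2) = 193.3211
  k=3: S(3,-3) = 31.3652; S(3,-2) = 45.1247; S(3,-1) = 64.9203; S(3,+0) = 93.4000; S(3,+1) = 134.3733; S(3,+2) = 193.3211; S(3,+3) = 278.1285
Terminal payoffs V(N, j) = max(S_T - K, 0):
  V(3,-3) = 0.000000; V(3,-2) = 0.000000; V(3,-1) = 0.000000; V(3,+0) = 0.000000; V(3,+1) = 30.583336; V(3,+2) = 89.531128; V(3,+3) = 174.338533
Backward induction: V(k, j) = exp(-r*dt) * [p_u * V(k+1, j+1) + p_m * V(k+1, j) + p_d * V(k+1, j-1)]
  V(2,-2) = exp(-r*dt) * [p_u*0.000000 + p_m*0.000000 + p_d*0.000000] = 0.000000
  V(2,-1) = exp(-r*dt) * [p_u*0.000000 + p_m*0.000000 + p_d*0.000000] = 0.000000
  V(2,+0) = exp(-r*dt) * [p_u*30.583336 + p_m*0.000000 + p_d*0.000000] = 4.729357
  V(2,+1) = exp(-r*dt) * [p_u*89.531128 + p_m*30.583336 + p_d*0.000000] = 33.930287
  V(2,+2) = exp(-r*dt) * [p_u*174.338533 + p_m*89.531128 + p_d*30.583336] = 91.071528
  V(1,-1) = exp(-r*dt) * [p_u*4.729357 + p_m*0.000000 + p_d*0.000000] = 0.731340
  V(1,+0) = exp(-r*dt) * [p_u*33.930287 + p_m*4.729357 + p_d*0.000000] = 8.352889
  V(1,+1) = exp(-r*dt) * [p_u*91.071528 + p_m*33.930287 + p_d*4.729357] = 37.188216
  V(0,+0) = exp(-r*dt) * [p_u*37.188216 + p_m*8.352889 + p_d*0.731340] = 11.363469

Answer: Price = V(0,0) = 11.3635


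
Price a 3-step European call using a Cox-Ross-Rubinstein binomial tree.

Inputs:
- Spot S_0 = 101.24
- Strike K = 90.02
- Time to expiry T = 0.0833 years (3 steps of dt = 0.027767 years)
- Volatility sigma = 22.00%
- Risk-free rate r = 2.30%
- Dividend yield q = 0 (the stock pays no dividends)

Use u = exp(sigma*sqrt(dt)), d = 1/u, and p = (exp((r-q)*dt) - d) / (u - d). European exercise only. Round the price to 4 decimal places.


Answer: Price = V(0,0) = 11.3923

Derivation:
dt = T/N = 0.027767
u = exp(sigma*sqrt(dt)) = 1.037340; d = 1/u = 0.964004
p = (exp((r-q)*dt) - d) / (u - d) = 0.499547
Discount per step: exp(-r*dt) = 0.999362
Stock lattice S(k, i) with i counting down-moves:
  k=0: S(0,0) = 101.2400
  k=1: S(1,0) = 105.0203; S(1,1) = 97.5958
  k=2: S(2,0) = 108.9417; S(2,1) = 101.2400; S(2,2) = 94.0828
  k=3: S(3,0) = 113.0095; S(3,1) = 105.0203; S(3,2) = 97.5958; S(3,3) = 90.6962
Terminal payoffs V(N, i) = max(S_T - K, 0):
  V(3,0) = 22.989505; V(3,1) = 15.000258; V(3,2) = 7.575814; V(3,3) = 0.676243
Backward induction: V(k, i) = exp(-r*dt) * [p * V(k+1, i) + (1-p) * V(k+1, i+1)].
  V(2,0) = exp(-r*dt) * [p*22.989505 + (1-p)*15.000258] = 18.979141
  V(2,1) = exp(-r*dt) * [p*15.000258 + (1-p)*7.575814] = 11.277471
  V(2,2) = exp(-r*dt) * [p*7.575814 + (1-p)*0.676243] = 4.120274
  V(1,0) = exp(-r*dt) * [p*18.979141 + (1-p)*11.277471] = 15.115165
  V(1,1) = exp(-r*dt) * [p*11.277471 + (1-p)*4.120274] = 7.690720
  V(0,0) = exp(-r*dt) * [p*15.115165 + (1-p)*7.690720] = 11.392304


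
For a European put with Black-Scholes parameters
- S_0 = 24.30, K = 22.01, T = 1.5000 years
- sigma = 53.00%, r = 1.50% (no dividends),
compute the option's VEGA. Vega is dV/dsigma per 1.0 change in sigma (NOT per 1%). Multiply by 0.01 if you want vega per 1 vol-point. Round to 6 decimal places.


d1 = 0.5117037296; d2 = -0.1374110522
phi(d1) = 0.3499871335; exp(-qT) = 1.0000000000; exp(-rT) = 0.9777512372
Vega = S * exp(-qT) * phi(d1) * sqrt(T) = 24.3000 * 1.0000000000 * 0.3499871335 * 1.2247448714 = 10.416072

Answer: Vega = 10.416072


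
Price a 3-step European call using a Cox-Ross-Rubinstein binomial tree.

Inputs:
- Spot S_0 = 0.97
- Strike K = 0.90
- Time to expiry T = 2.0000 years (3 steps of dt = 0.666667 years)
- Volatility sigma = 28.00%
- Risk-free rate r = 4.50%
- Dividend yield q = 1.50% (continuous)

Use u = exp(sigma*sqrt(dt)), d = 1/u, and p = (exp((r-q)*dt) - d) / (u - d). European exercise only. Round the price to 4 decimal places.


Answer: Price = V(0,0) = 0.2147

Derivation:
dt = T/N = 0.666667
u = exp(sigma*sqrt(dt)) = 1.256863; d = 1/u = 0.795632
p = (exp((r-q)*dt) - d) / (u - d) = 0.486892
Discount per step: exp(-r*dt) = 0.970446
Stock lattice S(k, i) with i counting down-moves:
  k=0: S(0,0) = 0.9700
  k=1: S(1,0) = 1.2192; S(1,1) = 0.7718
  k=2: S(2,0) = 1.5323; S(2,1) = 0.9700; S(2,2) = 0.6140
  k=3: S(3,0) = 1.9259; S(3,1) = 1.2192; S(3,2) = 0.7718; S(3,3) = 0.4885
Terminal payoffs V(N, i) = max(S_T - K, 0):
  V(3,0) = 1.025909; V(3,1) = 0.319157; V(3,2) = 0.000000; V(3,3) = 0.000000
Backward induction: V(k, i) = exp(-r*dt) * [p * V(k+1, i) + (1-p) * V(k+1, i+1)].
  V(2,0) = exp(-r*dt) * [p*1.025909 + (1-p)*0.319157] = 0.643666
  V(2,1) = exp(-r*dt) * [p*0.319157 + (1-p)*0.000000] = 0.150802
  V(2,2) = exp(-r*dt) * [p*0.000000 + (1-p)*0.000000] = 0.000000
  V(1,0) = exp(-r*dt) * [p*0.643666 + (1-p)*0.150802] = 0.379224
  V(1,1) = exp(-r*dt) * [p*0.150802 + (1-p)*0.000000] = 0.071254
  V(0,0) = exp(-r*dt) * [p*0.379224 + (1-p)*0.071254] = 0.214665


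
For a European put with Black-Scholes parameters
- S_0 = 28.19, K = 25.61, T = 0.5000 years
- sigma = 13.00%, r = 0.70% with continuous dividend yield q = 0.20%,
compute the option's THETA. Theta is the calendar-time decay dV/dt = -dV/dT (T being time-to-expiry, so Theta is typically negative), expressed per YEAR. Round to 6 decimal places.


Answer: Theta = -0.533403

Derivation:
d1 = 1.1173310263; d2 = 1.0254071447
phi(d1) = 0.2137062556; exp(-qT) = 0.9990004998; exp(-rT) = 0.9965061179
Theta = -S*exp(-qT)*phi(d1)*sigma/(2*sqrt(T)) + r*K*exp(-rT)*N(-d2) - q*S*exp(-qT)*N(-d1)
N(-d1) = 0.1319264071; N(-d2) = 0.1525855592; sqrt(T) = 0.7071067812
Term 1 = -28.1900 * 0.9990004998 * 0.2137062556 * 0.1300 / (2 * 0.7071067812) = -0.5532308258
Term 2 = 0.0070 * 25.6100 * 0.9965061179 * 0.1525855592 = 0.0272584415
Term 3 = -0.0020 * 28.1900 * 0.9990004998 * 0.1319264071 = -0.0074305765
Theta = -0.5532308258 + (0.0272584415) + (-0.0074305765) = -0.533403


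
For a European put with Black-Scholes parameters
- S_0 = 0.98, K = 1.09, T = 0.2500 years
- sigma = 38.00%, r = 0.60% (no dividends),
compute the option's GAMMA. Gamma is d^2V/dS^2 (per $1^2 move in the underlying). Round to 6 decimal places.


d1 = -0.4570021240; d2 = -0.6470021240
phi(d1) = 0.3593839355; exp(-qT) = 1.0000000000; exp(-rT) = 0.9985011244
Gamma = exp(-qT) * phi(d1) / (S * sigma * sqrt(T)) = 1.0000000000 * 0.3593839355 / (0.9800 * 0.3800 * 0.5000000000) = 1.930096

Answer: Gamma = 1.930096


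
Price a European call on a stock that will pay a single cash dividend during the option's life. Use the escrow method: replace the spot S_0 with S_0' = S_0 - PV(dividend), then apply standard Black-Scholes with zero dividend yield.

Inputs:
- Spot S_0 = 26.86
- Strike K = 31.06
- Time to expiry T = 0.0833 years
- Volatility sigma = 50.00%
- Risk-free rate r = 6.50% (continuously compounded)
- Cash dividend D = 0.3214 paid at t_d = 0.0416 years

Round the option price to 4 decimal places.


PV(D) = D * exp(-r * t_d) = 0.3214 * 0.99729965 = 0.32053211
S_0' = S_0 - PV(D) = 26.8600 - 0.32053211 = 26.53946789
d1 = (ln(S_0'/K) + (r + sigma^2/2)*T) / (sigma*sqrt(T)) = -0.98026551
d2 = d1 - sigma*sqrt(T) = -1.12457421
exp(-rT) = 0.99460013
N(d1) = 0.16347754; N(d2) = 0.13038475
C = S_0' * N(d1) - K * exp(-rT) * N(d2) = 26.53946789 * 0.16347754 - 31.0600 * 0.99460013 * 0.13038475 = 0.3107

Answer: Price = 0.3107


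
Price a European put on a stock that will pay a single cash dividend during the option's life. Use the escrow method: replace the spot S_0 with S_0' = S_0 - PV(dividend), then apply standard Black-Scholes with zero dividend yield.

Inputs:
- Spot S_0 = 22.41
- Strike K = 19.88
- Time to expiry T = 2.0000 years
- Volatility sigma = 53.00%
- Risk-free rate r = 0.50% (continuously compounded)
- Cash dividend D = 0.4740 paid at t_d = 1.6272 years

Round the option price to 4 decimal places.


PV(D) = D * exp(-r * t_d) = 0.4740 * 0.99189701 = 0.47015918
S_0' = S_0 - PV(D) = 22.4100 - 0.47015918 = 21.93984082
d1 = (ln(S_0'/K) + (r + sigma^2/2)*T) / (sigma*sqrt(T)) = 0.51964343
d2 = d1 - sigma*sqrt(T) = -0.22988976
exp(-rT) = 0.99004983
N(-d1) = 0.30165606; N(-d2) = 0.59091128
P = K * exp(-rT) * N(-d2) - S_0' * N(-d1) = 19.8800 * 0.99004983 * 0.59091128 - 21.93984082 * 0.30165606 = 5.0121

Answer: Price = 5.0121


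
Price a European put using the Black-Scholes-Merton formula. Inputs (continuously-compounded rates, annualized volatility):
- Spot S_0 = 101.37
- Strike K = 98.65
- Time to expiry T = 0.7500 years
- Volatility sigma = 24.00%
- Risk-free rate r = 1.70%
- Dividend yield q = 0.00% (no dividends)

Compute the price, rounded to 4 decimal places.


Answer: Price = 6.3921

Derivation:
d1 = (ln(S/K) + (r - q + 0.5*sigma^2) * T) / (sigma * sqrt(T)) = 0.29612756
d2 = d1 - sigma * sqrt(T) = 0.08828146
exp(-rT) = 0.98733094; exp(-qT) = 1.00000000
P = K * exp(-rT) * N(-d2) - S_0 * exp(-qT) * N(-d1)
N(-d1) = 0.38356633; N(-d2) = 0.46482649
P = 98.6500 * 0.98733094 * 0.46482649 - 101.3700 * 1.00000000 * 0.38356633 = 6.3921


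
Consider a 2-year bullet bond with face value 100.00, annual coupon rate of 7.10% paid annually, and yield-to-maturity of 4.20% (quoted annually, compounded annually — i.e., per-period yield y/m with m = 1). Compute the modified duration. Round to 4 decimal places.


Coupon per period c = face * coupon_rate / m = 7.100000
Periods per year m = 1; per-period yield y/m = 0.042000
Number of cashflows N = 2
Cashflows (t years, CF_t, discount factor 1/(1+y/m)^(m*t), PV):
  t = 1.0000: CF_t = 7.100000, DF = 0.959693, PV = 6.813820
  t = 2.0000: CF_t = 107.100000, DF = 0.921010, PV = 98.640220
Price P = sum_t PV_t = 105.454040
First compute Macaulay numerator sum_t t * PV_t:
  t * PV_t at t = 1.0000: 6.813820
  t * PV_t at t = 2.0000: 197.280440
Macaulay duration D = 204.094260 / 105.454040 = 1.935386
Modified duration = D / (1 + y/m) = 1.935386 / (1 + 0.042000) = 1.857376

Answer: Modified duration = 1.8574


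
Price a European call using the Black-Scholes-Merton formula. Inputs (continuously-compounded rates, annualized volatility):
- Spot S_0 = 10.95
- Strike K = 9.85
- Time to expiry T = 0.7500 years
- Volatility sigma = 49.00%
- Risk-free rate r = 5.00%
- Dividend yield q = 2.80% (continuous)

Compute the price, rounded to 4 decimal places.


d1 = (ln(S/K) + (r - q + 0.5*sigma^2) * T) / (sigma * sqrt(T)) = 0.50054030
d2 = d1 - sigma * sqrt(T) = 0.07618785
exp(-rT) = 0.96319442; exp(-qT) = 0.97921896
C = S_0 * exp(-qT) * N(d1) - K * exp(-rT) * N(d2)
N(d1) = 0.69165266; N(d2) = 0.53036518
C = 10.9500 * 0.97921896 * 0.69165266 - 9.8500 * 0.96319442 * 0.53036518 = 2.3844

Answer: Price = 2.3844


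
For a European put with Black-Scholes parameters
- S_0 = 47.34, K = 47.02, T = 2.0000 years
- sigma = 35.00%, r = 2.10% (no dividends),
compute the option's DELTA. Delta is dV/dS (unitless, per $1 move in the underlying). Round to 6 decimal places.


d1 = 0.3460430296; d2 = -0.1489317172
phi(d1) = 0.3757574504; exp(-qT) = 1.0000000000; exp(-rT) = 0.9588697806
N(-d1) = 0.3646551886
Delta = -exp(-qT) * N(-d1) = -1.0000000000 * 0.3646551886 = -0.364655

Answer: Delta = -0.364655


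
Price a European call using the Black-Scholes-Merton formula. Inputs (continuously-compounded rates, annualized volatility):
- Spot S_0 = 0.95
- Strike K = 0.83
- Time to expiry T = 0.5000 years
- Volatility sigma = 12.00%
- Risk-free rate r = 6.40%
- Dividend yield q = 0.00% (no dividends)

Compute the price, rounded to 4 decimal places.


Answer: Price = 0.1468

Derivation:
d1 = (ln(S/K) + (r - q + 0.5*sigma^2) * T) / (sigma * sqrt(T)) = 2.01096789
d2 = d1 - sigma * sqrt(T) = 1.92611508
exp(-rT) = 0.96850658; exp(-qT) = 1.00000000
C = S_0 * exp(-qT) * N(d1) - K * exp(-rT) * N(d2)
N(d1) = 0.97783558; N(d2) = 0.97295500
C = 0.9500 * 1.00000000 * 0.97783558 - 0.8300 * 0.96850658 * 0.97295500 = 0.1468


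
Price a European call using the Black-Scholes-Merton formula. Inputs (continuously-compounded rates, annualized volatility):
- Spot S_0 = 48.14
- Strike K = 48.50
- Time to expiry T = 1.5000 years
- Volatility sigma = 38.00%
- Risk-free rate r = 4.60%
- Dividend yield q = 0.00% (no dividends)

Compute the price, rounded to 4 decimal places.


d1 = (ln(S/K) + (r - q + 0.5*sigma^2) * T) / (sigma * sqrt(T)) = 0.36495170
d2 = d1 - sigma * sqrt(T) = -0.10045135
exp(-rT) = 0.93332668; exp(-qT) = 1.00000000
C = S_0 * exp(-qT) * N(d1) - K * exp(-rT) * N(d2)
N(d1) = 0.64242627; N(d2) = 0.45999300
C = 48.1400 * 1.00000000 * 0.64242627 - 48.5000 * 0.93332668 * 0.45999300 = 10.1042

Answer: Price = 10.1042


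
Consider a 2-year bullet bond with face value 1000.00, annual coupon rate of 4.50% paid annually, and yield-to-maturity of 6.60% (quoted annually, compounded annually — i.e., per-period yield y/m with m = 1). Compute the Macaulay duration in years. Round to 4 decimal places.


Coupon per period c = face * coupon_rate / m = 45.000000
Periods per year m = 1; per-period yield y/m = 0.066000
Number of cashflows N = 2
Cashflows (t years, CF_t, discount factor 1/(1+y/m)^(m*t), PV):
  t = 1.0000: CF_t = 45.000000, DF = 0.938086, PV = 42.213884
  t = 2.0000: CF_t = 1045.000000, DF = 0.880006, PV = 919.606180
Price P = sum_t PV_t = 961.820063
Macaulay numerator sum_t t * PV_t:
  t * PV_t at t = 1.0000: 42.213884
  t * PV_t at t = 2.0000: 1839.212360
Macaulay duration D = (sum_t t * PV_t) / P = 1881.426243 / 961.820063 = 1.956110

Answer: Macaulay duration = 1.9561 years


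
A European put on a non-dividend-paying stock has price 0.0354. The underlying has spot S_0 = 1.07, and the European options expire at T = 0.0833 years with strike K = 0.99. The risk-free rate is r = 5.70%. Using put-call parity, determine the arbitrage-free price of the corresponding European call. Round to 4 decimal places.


Put-call parity: C - P = S_0 * exp(-qT) - K * exp(-rT).
S_0 * exp(-qT) = 1.0700 * 1.00000000 = 1.07000000
K * exp(-rT) = 0.9900 * 0.99526315 = 0.98531052
C = P + S*exp(-qT) - K*exp(-rT)
C = 0.0354 + 1.07000000 - 0.98531052 = 0.1201

Answer: Call price = 0.1201


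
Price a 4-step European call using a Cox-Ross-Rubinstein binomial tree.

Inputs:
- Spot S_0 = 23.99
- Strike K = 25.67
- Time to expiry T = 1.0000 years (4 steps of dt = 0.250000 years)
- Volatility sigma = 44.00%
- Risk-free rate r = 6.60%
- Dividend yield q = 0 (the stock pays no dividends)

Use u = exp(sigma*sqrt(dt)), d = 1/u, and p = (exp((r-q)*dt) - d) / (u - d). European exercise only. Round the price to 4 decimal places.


dt = T/N = 0.250000
u = exp(sigma*sqrt(dt)) = 1.246077; d = 1/u = 0.802519
p = (exp((r-q)*dt) - d) / (u - d) = 0.482729
Discount per step: exp(-r*dt) = 0.983635
Stock lattice S(k, i) with i counting down-moves:
  k=0: S(0,0) = 23.9900
  k=1: S(1,0) = 29.8934; S(1,1) = 19.2524
  k=2: S(2,0) = 37.2494; S(2,1) = 23.9900; S(2,2) = 15.4504
  k=3: S(3,0) = 46.4157; S(3,1) = 29.8934; S(3,2) = 19.2524; S(3,3) = 12.3993
  k=4: S(4,0) = 57.8375; S(4,1) = 37.2494; S(4,2) = 23.9900; S(4,3) = 15.4504; S(4,4) = 9.9506
Terminal payoffs V(N, i) = max(S_T - K, 0):
  V(4,0) = 32.167484; V(4,1) = 11.579446; V(4,2) = 0.000000; V(4,3) = 0.000000; V(4,4) = 0.000000
Backward induction: V(k, i) = exp(-r*dt) * [p * V(k+1, i) + (1-p) * V(k+1, i+1)].
  V(3,0) = exp(-r*dt) * [p*32.167484 + (1-p)*11.579446] = 21.165748
  V(3,1) = exp(-r*dt) * [p*11.579446 + (1-p)*0.000000] = 5.498255
  V(3,2) = exp(-r*dt) * [p*0.000000 + (1-p)*0.000000] = 0.000000
  V(3,3) = exp(-r*dt) * [p*0.000000 + (1-p)*0.000000] = 0.000000
  V(2,0) = exp(-r*dt) * [p*21.165748 + (1-p)*5.498255] = 12.847657
  V(2,1) = exp(-r*dt) * [p*5.498255 + (1-p)*0.000000] = 2.610731
  V(2,2) = exp(-r*dt) * [p*0.000000 + (1-p)*0.000000] = 0.000000
  V(1,0) = exp(-r*dt) * [p*12.847657 + (1-p)*2.610731] = 7.428795
  V(1,1) = exp(-r*dt) * [p*2.610731 + (1-p)*0.000000] = 1.239650
  V(0,0) = exp(-r*dt) * [p*7.428795 + (1-p)*1.239650] = 4.158149

Answer: Price = V(0,0) = 4.1581


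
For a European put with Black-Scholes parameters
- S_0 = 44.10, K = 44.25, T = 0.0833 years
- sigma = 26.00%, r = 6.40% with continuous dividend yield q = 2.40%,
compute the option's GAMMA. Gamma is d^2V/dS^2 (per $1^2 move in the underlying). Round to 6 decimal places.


Answer: Gamma = 0.120231

Derivation:
d1 = 0.0366728657; d2 = -0.0383676567
phi(d1) = 0.3986741020; exp(-qT) = 0.9980027971; exp(-rT) = 0.9946829856
Gamma = exp(-qT) * phi(d1) / (S * sigma * sqrt(T)) = 0.9980027971 * 0.3986741020 / (44.1000 * 0.2600 * 0.2886173938) = 0.120231


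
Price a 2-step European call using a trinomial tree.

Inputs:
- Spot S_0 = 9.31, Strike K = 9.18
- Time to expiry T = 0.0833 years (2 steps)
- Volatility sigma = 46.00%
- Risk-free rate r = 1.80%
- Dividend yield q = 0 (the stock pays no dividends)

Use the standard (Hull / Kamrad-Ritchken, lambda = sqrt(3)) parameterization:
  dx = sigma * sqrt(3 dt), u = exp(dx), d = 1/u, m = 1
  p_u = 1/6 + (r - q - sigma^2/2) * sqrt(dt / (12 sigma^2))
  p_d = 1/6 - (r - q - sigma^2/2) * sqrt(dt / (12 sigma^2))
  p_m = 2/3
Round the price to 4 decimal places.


dt = T/N = 0.041650; dx = sigma*sqrt(3*dt) = 0.162602
u = exp(dx) = 1.176568; d = 1/u = 0.849929
p_u = 0.155422, p_m = 0.666667, p_d = 0.177912
Discount per step: exp(-r*dt) = 0.999251
Stock lattice S(k, j) with j the centered position index:
  k=0: S(0,+0) = 9.3100
  k=1: S(1,-1) = 7.9128; S(1,+0) = 9.3100; S(1,+1) = 10.9539
  k=2: S(2,-2) = 6.7254; S(2,-1) = 7.9128; S(2,+0) = 9.3100; S(2,+1) = 10.9539; S(2,+2) = 12.8880
Terminal payoffs V(N, j) = max(S_T - K, 0):
  V(2,-2) = 0.000000; V(2,-1) = 0.000000; V(2,+0) = 0.130000; V(2,+1) = 1.773851; V(2,+2) = 3.707955
Backward induction: V(k, j) = exp(-r*dt) * [p_u * V(k+1, j+1) + p_m * V(k+1, j) + p_d * V(k+1, j-1)]
  V(1,-1) = exp(-r*dt) * [p_u*0.130000 + p_m*0.000000 + p_d*0.000000] = 0.020190
  V(1,+0) = exp(-r*dt) * [p_u*1.773851 + p_m*0.130000 + p_d*0.000000] = 0.362090
  V(1,+1) = exp(-r*dt) * [p_u*3.707955 + p_m*1.773851 + p_d*0.130000] = 1.780658
  V(0,+0) = exp(-r*dt) * [p_u*1.780658 + p_m*0.362090 + p_d*0.020190] = 0.521348

Answer: Price = V(0,0) = 0.5213


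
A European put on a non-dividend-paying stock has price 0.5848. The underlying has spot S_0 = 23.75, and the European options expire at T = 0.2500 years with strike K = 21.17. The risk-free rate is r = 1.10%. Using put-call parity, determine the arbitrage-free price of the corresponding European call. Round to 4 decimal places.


Put-call parity: C - P = S_0 * exp(-qT) - K * exp(-rT).
S_0 * exp(-qT) = 23.7500 * 1.00000000 = 23.75000000
K * exp(-rT) = 21.1700 * 0.99725378 = 21.11186248
C = P + S*exp(-qT) - K*exp(-rT)
C = 0.5848 + 23.75000000 - 21.11186248 = 3.2229

Answer: Call price = 3.2229


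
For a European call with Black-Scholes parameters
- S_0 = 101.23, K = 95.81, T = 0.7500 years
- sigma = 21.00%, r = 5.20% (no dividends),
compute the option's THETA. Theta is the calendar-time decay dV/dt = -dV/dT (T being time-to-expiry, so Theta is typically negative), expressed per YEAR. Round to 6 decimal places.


d1 = 0.6079530883; d2 = 0.4260877535
phi(d1) = 0.3316278037; exp(-qT) = 1.0000000000; exp(-rT) = 0.9617507091
Theta = -S*exp(-qT)*phi(d1)*sigma/(2*sqrt(T)) - r*K*exp(-rT)*N(d2) + q*S*exp(-qT)*N(d1)
N(d1) = 0.7283907061; N(d2) = 0.6649780482; sqrt(T) = 0.8660254038
Term 1 = -101.2300 * 1.0000000000 * 0.3316278037 * 0.2100 / (2 * 0.8660254038) = -4.0702289497
Term 2 = -0.0520 * 95.8100 * 0.9617507091 * 0.6649780482 = -3.1862805162
Term 3 = 0 (no dividend yield, q = 0)
Theta = -4.0702289497 + (-3.1862805162) + (0.0000000000) = -7.256509

Answer: Theta = -7.256509


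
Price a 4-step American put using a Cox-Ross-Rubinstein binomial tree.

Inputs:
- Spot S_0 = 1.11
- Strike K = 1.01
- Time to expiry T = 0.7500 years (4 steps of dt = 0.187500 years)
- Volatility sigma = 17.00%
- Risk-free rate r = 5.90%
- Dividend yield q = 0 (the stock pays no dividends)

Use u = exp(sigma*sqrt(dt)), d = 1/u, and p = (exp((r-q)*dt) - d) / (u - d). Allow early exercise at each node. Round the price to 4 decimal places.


dt = T/N = 0.187500
u = exp(sigma*sqrt(dt)) = 1.076389; d = 1/u = 0.929032
p = (exp((r-q)*dt) - d) / (u - d) = 0.557095
Discount per step: exp(-r*dt) = 0.988998
Stock lattice S(k, i) with i counting down-moves:
  k=0: S(0,0) = 1.1100
  k=1: S(1,0) = 1.1948; S(1,1) = 1.0312
  k=2: S(2,0) = 1.2861; S(2,1) = 1.1100; S(2,2) = 0.9580
  k=3: S(3,0) = 1.3843; S(3,1) = 1.1948; S(3,2) = 1.0312; S(3,3) = 0.8901
  k=4: S(4,0) = 1.4900; S(4,1) = 1.2861; S(4,2) = 1.1100; S(4,3) = 0.9580; S(4,4) = 0.8269
Terminal payoffs V(N, i) = max(K - S_T, 0):
  V(4,0) = 0.000000; V(4,1) = 0.000000; V(4,2) = 0.000000; V(4,3) = 0.051959; V(4,4) = 0.183114
Backward induction: V(k, i) = exp(-r*dt) * [p * V(k+1, i) + (1-p) * V(k+1, i+1)]; then take max(V_cont, immediate exercise) for American.
  V(3,0) = exp(-r*dt) * [p*0.000000 + (1-p)*0.000000] = 0.000000; exercise = 0.000000; V(3,0) = max -> 0.000000
  V(3,1) = exp(-r*dt) * [p*0.000000 + (1-p)*0.000000] = 0.000000; exercise = 0.000000; V(3,1) = max -> 0.000000
  V(3,2) = exp(-r*dt) * [p*0.000000 + (1-p)*0.051959] = 0.022760; exercise = 0.000000; V(3,2) = max -> 0.022760
  V(3,3) = exp(-r*dt) * [p*0.051959 + (1-p)*0.183114] = 0.108837; exercise = 0.119949; V(3,3) = max -> 0.119949
  V(2,0) = exp(-r*dt) * [p*0.000000 + (1-p)*0.000000] = 0.000000; exercise = 0.000000; V(2,0) = max -> 0.000000
  V(2,1) = exp(-r*dt) * [p*0.000000 + (1-p)*0.022760] = 0.009969; exercise = 0.000000; V(2,1) = max -> 0.009969
  V(2,2) = exp(-r*dt) * [p*0.022760 + (1-p)*0.119949] = 0.065081; exercise = 0.051959; V(2,2) = max -> 0.065081
  V(1,0) = exp(-r*dt) * [p*0.000000 + (1-p)*0.009969] = 0.004367; exercise = 0.000000; V(1,0) = max -> 0.004367
  V(1,1) = exp(-r*dt) * [p*0.009969 + (1-p)*0.065081] = 0.034001; exercise = 0.000000; V(1,1) = max -> 0.034001
  V(0,0) = exp(-r*dt) * [p*0.004367 + (1-p)*0.034001] = 0.017299; exercise = 0.000000; V(0,0) = max -> 0.017299

Answer: Price = V(0,0) = 0.0173


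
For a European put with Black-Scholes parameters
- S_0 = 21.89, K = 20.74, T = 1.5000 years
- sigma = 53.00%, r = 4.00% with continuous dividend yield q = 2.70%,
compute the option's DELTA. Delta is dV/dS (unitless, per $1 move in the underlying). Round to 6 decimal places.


Answer: Delta = -0.317660

Derivation:
d1 = 0.4377356928; d2 = -0.2113790890
phi(d1) = 0.3624949262; exp(-qT) = 0.9603091645; exp(-rT) = 0.9417645336
N(-d1) = 0.3307889462
Delta = -exp(-qT) * N(-d1) = -0.9603091645 * 0.3307889462 = -0.317660


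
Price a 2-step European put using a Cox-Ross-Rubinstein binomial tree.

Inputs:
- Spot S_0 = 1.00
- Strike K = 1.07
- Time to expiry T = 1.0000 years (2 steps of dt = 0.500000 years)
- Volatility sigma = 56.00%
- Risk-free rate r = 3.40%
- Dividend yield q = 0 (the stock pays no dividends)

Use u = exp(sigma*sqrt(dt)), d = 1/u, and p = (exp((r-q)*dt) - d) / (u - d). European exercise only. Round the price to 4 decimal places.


dt = T/N = 0.500000
u = exp(sigma*sqrt(dt)) = 1.485839; d = 1/u = 0.673020
p = (exp((r-q)*dt) - d) / (u - d) = 0.423372
Discount per step: exp(-r*dt) = 0.983144
Stock lattice S(k, i) with i counting down-moves:
  k=0: S(0,0) = 1.0000
  k=1: S(1,0) = 1.4858; S(1,1) = 0.6730
  k=2: S(2,0) = 2.2077; S(2,1) = 1.0000; S(2,2) = 0.4530
Terminal payoffs V(N, i) = max(K - S_T, 0):
  V(2,0) = 0.000000; V(2,1) = 0.070000; V(2,2) = 0.617044
Backward induction: V(k, i) = exp(-r*dt) * [p * V(k+1, i) + (1-p) * V(k+1, i+1)].
  V(1,0) = exp(-r*dt) * [p*0.000000 + (1-p)*0.070000] = 0.039684
  V(1,1) = exp(-r*dt) * [p*0.070000 + (1-p)*0.617044] = 0.378943
  V(0,0) = exp(-r*dt) * [p*0.039684 + (1-p)*0.378943] = 0.231344

Answer: Price = V(0,0) = 0.2313


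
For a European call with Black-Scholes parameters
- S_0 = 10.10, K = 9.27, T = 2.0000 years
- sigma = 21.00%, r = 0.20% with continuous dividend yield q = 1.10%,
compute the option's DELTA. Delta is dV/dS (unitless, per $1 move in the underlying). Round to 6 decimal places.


d1 = 0.3766254238; d2 = 0.0796405757
phi(d1) = 0.3716280137; exp(-qT) = 0.9782402351; exp(-rT) = 0.9960079893
N(d1) = 0.6467740043
Delta = exp(-qT) * N(d1) = 0.9782402351 * 0.6467740043 = 0.632700

Answer: Delta = 0.632700


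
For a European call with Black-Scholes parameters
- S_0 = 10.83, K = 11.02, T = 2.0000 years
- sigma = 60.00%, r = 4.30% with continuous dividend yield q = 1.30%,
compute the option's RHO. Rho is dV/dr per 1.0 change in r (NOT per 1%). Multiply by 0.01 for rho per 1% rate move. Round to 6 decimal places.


d1 = 0.4744783815; d2 = -0.3740497559
phi(d1) = 0.3564706394; exp(-qT) = 0.9743350896; exp(-rT) = 0.9175942312
N(d2) = 0.3541836493
Rho = K*T*exp(-rT)*N(d2) = 11.0200 * 2.0000 * 0.9175942312 * 0.3541836493 = 7.162931

Answer: Rho = 7.162931


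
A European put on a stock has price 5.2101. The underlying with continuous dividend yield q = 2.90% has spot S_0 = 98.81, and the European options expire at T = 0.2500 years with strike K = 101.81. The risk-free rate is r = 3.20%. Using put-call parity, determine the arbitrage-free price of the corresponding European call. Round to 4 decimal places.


Answer: Call price = 2.3075

Derivation:
Put-call parity: C - P = S_0 * exp(-qT) - K * exp(-rT).
S_0 * exp(-qT) = 98.8100 * 0.99277622 = 98.09621809
K * exp(-rT) = 101.8100 * 0.99203191 = 100.99876925
C = P + S*exp(-qT) - K*exp(-rT)
C = 5.2101 + 98.09621809 - 100.99876925 = 2.3075
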